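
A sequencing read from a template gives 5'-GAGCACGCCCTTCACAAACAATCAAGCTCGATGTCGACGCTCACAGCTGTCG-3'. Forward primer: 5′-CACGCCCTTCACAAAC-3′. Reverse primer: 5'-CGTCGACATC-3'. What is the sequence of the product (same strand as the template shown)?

5'-CACGCCCTTCACAAACAATCAAGCTCGATGTCGACG-3'

Scanning the template, CACGCCCTTCACAAAC occurs at positions 4–19; this primer anneals to the bottom strand there with its 3' end pointing downstream.
Reverse complement of the reverse primer: GATGTCGACG. This occurs on the top strand at positions 30–39.
The product is the template from position 4 through 39 (36 bp).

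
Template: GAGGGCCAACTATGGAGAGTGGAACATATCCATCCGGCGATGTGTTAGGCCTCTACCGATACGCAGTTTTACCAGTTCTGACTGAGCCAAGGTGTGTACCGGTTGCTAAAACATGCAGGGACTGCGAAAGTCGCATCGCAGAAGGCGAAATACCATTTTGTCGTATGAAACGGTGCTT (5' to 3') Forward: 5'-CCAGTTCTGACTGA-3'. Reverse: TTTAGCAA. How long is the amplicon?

39 bp

The forward primer matches the template at positions 72–85.
The reverse primer's reverse complement is TTGCTAAA, which matches the template at positions 103–110.
The product runs from position 72 to position 110, so its length is 110 − 72 + 1 = 39 bp.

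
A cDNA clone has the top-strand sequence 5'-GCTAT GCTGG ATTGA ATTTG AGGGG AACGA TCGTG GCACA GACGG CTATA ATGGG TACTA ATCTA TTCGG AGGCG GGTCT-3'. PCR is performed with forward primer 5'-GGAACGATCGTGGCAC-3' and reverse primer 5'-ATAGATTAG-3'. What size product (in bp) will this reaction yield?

43 bp

The forward primer matches the template at positions 24–39.
Taking the reverse complement of ATAGATTAG gives CTAATCTAT, found at positions 58–66 on the template; the primer anneals here to the top strand with its 3' end pointing upstream.
The product runs from position 24 to position 66, so its length is 66 − 24 + 1 = 43 bp.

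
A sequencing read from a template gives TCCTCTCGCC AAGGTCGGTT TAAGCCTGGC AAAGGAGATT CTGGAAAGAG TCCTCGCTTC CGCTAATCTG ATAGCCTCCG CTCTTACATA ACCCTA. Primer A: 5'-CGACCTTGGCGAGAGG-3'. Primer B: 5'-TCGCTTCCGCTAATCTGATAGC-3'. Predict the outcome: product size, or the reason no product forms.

Primer A (CGACCTTGGCGAGAGG) has reverse complement CCTCTCGCCAAGGTCG, which matches the top strand at positions 2–17; primer A anneals to the top strand there with its 3' end pointing upstream toward position 2.
Primer B (TCGCTTCCGCTAATCTGATAGC) matches the top strand directly at positions 54–75; it anneals to the bottom strand with its 3' end pointing downstream toward position 75.
The 3' ends diverge (primer A extends toward position 1, primer B toward position 96), so the primers never converge on a shared product.

No product — the primers' 3' ends point away from each other.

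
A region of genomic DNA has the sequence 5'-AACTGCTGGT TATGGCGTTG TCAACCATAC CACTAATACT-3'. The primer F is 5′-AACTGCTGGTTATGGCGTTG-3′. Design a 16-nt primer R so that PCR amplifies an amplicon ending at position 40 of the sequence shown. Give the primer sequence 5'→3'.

The forward primer binds at positions 1–20; the product's 3' end on the top strand is position 40.
The reverse primer anneals to the top strand over positions 25–40, i.e. to CCATACCACTAATACT.
Its sequence written 5'→3' is the reverse complement: AGTATTAGTGGTATGG.

5'-AGTATTAGTGGTATGG-3'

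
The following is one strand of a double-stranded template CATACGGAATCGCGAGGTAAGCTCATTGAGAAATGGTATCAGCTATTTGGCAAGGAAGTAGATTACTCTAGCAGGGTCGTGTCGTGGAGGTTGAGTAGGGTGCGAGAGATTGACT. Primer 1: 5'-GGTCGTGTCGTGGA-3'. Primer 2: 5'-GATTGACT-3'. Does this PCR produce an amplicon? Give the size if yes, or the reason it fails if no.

No product — both primers anneal to the same strand and extend in the same direction.

Primer 1 (GGTCGTGTCGTGGA) matches the top strand at positions 75–88 (3' end points downstream).
Primer 2 (GATTGACT) also matches the top strand directly, at positions 108–115 — its reverse complement AGTCAATC is not present.
Both primers anneal to the bottom strand with 3' ends pointing the same way, so neither can prime synthesis back toward the other.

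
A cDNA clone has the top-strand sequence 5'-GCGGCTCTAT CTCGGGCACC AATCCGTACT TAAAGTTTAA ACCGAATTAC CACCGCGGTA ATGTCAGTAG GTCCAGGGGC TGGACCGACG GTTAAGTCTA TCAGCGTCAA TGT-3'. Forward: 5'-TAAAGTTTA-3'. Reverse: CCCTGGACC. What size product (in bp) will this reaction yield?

Scanning the template, TAAAGTTTA occurs at positions 31–39; this primer anneals to the bottom strand there with its 3' end pointing downstream.
Reverse complement of the reverse primer: GGTCCAGGG. This occurs on the top strand at positions 70–78.
The product runs from position 31 to position 78, so its length is 78 − 31 + 1 = 48 bp.

48 bp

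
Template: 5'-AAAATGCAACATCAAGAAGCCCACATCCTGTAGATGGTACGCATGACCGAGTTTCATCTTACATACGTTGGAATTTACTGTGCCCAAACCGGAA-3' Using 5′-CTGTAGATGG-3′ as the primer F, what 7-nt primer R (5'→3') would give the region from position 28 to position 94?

5'-TTCCGGT-3'

The product's 3' end on the top strand is position 94.
The reverse primer anneals to the top strand over positions 88–94, i.e. to ACCGGAA.
Its sequence written 5'→3' is the reverse complement: TTCCGGT.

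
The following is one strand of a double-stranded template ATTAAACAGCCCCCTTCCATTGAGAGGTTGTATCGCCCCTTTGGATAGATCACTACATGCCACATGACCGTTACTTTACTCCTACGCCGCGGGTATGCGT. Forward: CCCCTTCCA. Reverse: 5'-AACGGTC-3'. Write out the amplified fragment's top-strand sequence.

5'-CCCCTTCCATTGAGAGGTTGTATCGCCCCTTTGGATAGATCACTACATGCCACATGACCGTT-3'

Scanning the template, CCCCTTCCA occurs at positions 11–19; this primer anneals to the bottom strand there with its 3' end pointing downstream.
Taking the reverse complement of AACGGTC gives GACCGTT, found at positions 66–72 on the template; the primer anneals here to the top strand with its 3' end pointing upstream.
The product is the template from position 11 through 72 (62 bp).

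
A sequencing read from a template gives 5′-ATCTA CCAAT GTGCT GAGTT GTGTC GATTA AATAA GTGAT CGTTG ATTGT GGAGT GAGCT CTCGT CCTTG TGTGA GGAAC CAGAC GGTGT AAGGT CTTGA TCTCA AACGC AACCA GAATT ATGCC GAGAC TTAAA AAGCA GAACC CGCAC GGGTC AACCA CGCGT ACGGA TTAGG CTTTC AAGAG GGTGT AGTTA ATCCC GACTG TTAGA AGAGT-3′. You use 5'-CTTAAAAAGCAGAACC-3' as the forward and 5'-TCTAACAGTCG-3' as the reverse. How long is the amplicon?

The forward primer matches the template at positions 130–145.
The reverse primer's reverse complement is CGACTGTTAGA, which matches the template at positions 200–210.
Amplicon spans positions 130–210: 81 bp.

81 bp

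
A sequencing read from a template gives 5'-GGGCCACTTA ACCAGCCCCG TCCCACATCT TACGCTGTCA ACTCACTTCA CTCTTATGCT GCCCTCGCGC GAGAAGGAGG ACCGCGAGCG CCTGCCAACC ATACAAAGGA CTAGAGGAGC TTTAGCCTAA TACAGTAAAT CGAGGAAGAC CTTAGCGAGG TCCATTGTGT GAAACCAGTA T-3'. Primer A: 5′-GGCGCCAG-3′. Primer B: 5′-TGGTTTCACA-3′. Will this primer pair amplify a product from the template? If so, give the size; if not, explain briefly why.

Primer A (GGCGCCAG) does not match the top strand, and its reverse complement CTGGCGCC does not match either.
With no annealing site for primer A, no amplification occurs.

No product — primer A has no binding site in the template.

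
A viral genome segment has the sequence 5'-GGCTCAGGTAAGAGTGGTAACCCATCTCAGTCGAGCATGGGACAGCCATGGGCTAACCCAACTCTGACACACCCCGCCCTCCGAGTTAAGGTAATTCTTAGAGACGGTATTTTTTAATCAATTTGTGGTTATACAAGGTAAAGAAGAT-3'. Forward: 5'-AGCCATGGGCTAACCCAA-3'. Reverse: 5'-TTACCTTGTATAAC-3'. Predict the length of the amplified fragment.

Forward primer AGCCATGGGCTAACCCAA is found on the top strand at positions 44–61.
Reverse complement of the reverse primer: GTTATACAAGGTAA. This occurs on the top strand at positions 128–141.
Product length = (reverse-primer end) − (forward-primer start) + 1 = 141 − 44 + 1 = 98 bp.

98 bp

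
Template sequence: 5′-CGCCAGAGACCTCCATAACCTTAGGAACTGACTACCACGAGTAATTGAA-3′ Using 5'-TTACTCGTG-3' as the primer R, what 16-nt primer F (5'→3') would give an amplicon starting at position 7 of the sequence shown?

5'-AGACCTCCATAACCTT-3'

The reverse primer's reverse complement CACGAGTAA matches the template at positions 36–44; the product starts at position 7.
The forward primer is identical to the top strand over positions 7–22: AGACCTCCATAACCTT.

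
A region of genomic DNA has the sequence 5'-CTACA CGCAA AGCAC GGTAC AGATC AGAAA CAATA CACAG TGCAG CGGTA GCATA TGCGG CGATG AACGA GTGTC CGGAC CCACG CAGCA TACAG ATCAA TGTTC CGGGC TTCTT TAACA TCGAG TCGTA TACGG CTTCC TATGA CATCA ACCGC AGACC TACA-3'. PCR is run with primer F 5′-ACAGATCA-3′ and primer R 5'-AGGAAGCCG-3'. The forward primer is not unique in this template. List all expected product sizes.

The forward primer ACAGATCA matches the top strand at positions 19–26, 92–99.
The reverse primer's reverse complement is CGGCTTCCT, matching at positions 133–141.
Each forward site pairs with the reverse site to give a product ending at position 141: sizes 123, 50 bp.

123 bp, 50 bp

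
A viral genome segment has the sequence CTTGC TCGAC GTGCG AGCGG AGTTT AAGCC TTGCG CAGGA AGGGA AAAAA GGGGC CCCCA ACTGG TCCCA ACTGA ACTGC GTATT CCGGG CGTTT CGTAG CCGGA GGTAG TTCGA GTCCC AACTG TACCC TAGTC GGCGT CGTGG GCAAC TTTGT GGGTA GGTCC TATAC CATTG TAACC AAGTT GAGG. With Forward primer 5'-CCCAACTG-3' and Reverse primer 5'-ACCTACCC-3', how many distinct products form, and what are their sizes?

Three products: 107 bp, 97 bp, 46 bp

The forward primer CCCAACTG matches the top strand at positions 57–64, 67–74, 118–125.
The reverse primer's reverse complement is GGGTAGGT, matching at positions 156–163.
Each forward site pairs with the reverse site to give a product ending at position 163: sizes 107, 97, 46 bp.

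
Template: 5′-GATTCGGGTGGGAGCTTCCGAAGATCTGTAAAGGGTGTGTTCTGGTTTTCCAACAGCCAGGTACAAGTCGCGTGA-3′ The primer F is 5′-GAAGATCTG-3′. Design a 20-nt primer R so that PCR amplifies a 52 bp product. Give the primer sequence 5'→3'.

5'-GCGACTTGTACCTGGCTGTT-3'

The forward primer binds at positions 20–28, so a 52 bp product ends at position 20 + 52 − 1 = 71.
The reverse primer anneals to the top strand over positions 52–71, i.e. to AACAGCCAGGTACAAGTCGC.
Its sequence written 5'→3' is the reverse complement: GCGACTTGTACCTGGCTGTT.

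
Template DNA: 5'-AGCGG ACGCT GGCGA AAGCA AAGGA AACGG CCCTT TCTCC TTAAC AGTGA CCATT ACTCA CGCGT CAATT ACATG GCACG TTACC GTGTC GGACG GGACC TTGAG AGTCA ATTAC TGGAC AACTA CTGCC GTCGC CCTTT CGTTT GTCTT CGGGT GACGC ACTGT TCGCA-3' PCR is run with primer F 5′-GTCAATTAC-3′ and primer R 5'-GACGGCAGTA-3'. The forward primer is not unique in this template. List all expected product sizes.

The forward primer GTCAATTAC matches the top strand at positions 64–72, 107–115.
The reverse primer's reverse complement is TACTGCCGTC, matching at positions 124–133.
Each forward site pairs with the reverse site to give a product ending at position 133: sizes 70, 27 bp.

70 bp, 27 bp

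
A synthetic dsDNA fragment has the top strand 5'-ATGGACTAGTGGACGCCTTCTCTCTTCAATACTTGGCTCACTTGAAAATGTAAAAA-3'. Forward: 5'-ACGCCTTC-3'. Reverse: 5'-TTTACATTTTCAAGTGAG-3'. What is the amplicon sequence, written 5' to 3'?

5'-ACGCCTTCTCTCTTCAATACTTGGCTCACTTGAAAATGTAAA-3'

Scanning the template, ACGCCTTC occurs at positions 13–20; this primer anneals to the bottom strand there with its 3' end pointing downstream.
Taking the reverse complement of TTTACATTTTCAAGTGAG gives CTCACTTGAAAATGTAAA, found at positions 37–54 on the template; the primer anneals here to the top strand with its 3' end pointing upstream.
The product is the template from position 13 through 54 (42 bp).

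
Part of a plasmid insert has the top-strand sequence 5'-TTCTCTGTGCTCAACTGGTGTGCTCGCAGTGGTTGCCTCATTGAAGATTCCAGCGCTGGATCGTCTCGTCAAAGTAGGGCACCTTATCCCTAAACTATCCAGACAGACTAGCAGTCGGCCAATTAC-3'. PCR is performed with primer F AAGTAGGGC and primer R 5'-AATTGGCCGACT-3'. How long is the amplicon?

53 bp

Scanning the template, AAGTAGGGC occurs at positions 72–80; this primer anneals to the bottom strand there with its 3' end pointing downstream.
The reverse primer's reverse complement is AGTCGGCCAATT, which matches the template at positions 113–124.
Amplicon spans positions 72–124: 53 bp.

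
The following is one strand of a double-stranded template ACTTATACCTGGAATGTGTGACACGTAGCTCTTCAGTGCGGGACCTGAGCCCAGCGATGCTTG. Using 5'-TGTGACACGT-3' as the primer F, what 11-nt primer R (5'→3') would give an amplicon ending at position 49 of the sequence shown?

The forward primer binds at positions 17–26; the product's 3' end on the top strand is position 49.
The reverse primer anneals to the top strand over positions 39–49, i.e. to CGGGACCTGAG.
Its sequence written 5'→3' is the reverse complement: CTCAGGTCCCG.

5'-CTCAGGTCCCG-3'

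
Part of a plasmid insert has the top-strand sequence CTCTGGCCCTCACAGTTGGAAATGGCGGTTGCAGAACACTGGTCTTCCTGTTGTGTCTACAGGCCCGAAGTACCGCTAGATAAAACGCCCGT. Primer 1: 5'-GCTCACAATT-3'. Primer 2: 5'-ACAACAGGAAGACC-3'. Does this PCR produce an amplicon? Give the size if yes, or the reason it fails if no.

Primer 1 (GCTCACAATT) does not match the top strand, and its reverse complement AATTGTGAGC does not match either.
With no annealing site for primer 1, no amplification occurs.

No product — primer 1 has no binding site in the template.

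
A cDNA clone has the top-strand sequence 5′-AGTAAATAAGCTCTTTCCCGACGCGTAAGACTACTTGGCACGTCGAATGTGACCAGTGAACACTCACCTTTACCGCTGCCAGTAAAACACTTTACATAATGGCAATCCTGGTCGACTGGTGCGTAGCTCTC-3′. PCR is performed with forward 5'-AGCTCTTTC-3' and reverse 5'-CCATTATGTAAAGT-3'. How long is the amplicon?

94 bp

Forward primer AGCTCTTTC is found on the top strand at positions 9–17.
Reverse complement of the reverse primer: ACTTTACATAATGG. This occurs on the top strand at positions 89–102.
The product runs from position 9 to position 102, so its length is 102 − 9 + 1 = 94 bp.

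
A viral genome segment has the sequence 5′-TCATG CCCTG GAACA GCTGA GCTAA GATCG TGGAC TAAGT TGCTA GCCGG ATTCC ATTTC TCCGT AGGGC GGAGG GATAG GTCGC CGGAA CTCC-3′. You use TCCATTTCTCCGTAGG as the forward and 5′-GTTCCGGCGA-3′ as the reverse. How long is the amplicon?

Scanning the template, TCCATTTCTCCGTAGG occurs at positions 53–68; this primer anneals to the bottom strand there with its 3' end pointing downstream.
Reverse complement of the reverse primer: TCGCCGGAAC. This occurs on the top strand at positions 82–91.
Product length = (reverse-primer end) − (forward-primer start) + 1 = 91 − 53 + 1 = 39 bp.

39 bp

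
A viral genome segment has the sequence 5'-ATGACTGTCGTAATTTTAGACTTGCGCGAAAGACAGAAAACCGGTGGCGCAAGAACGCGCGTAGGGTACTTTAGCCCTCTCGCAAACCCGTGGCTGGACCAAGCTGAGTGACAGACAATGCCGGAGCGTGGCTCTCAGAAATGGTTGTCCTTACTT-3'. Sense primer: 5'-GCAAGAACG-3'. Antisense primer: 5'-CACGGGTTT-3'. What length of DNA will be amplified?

44 bp

Forward primer GCAAGAACG is found on the top strand at positions 49–57.
Reverse complement of the reverse primer: AAACCCGTG. This occurs on the top strand at positions 84–92.
Amplicon spans positions 49–92: 44 bp.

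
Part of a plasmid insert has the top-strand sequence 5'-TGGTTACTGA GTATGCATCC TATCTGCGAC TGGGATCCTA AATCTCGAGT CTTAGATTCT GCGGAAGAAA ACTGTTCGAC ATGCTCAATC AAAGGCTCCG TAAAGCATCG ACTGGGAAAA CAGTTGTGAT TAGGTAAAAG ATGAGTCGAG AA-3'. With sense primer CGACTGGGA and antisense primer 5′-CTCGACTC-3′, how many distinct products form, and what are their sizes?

The forward primer CGACTGGGA matches the top strand at positions 27–35, 109–117.
The reverse primer's reverse complement is GAGTCGAG, matching at positions 143–150.
Each forward site pairs with the reverse site to give a product ending at position 150: sizes 124, 42 bp.

Two products: 124 bp, 42 bp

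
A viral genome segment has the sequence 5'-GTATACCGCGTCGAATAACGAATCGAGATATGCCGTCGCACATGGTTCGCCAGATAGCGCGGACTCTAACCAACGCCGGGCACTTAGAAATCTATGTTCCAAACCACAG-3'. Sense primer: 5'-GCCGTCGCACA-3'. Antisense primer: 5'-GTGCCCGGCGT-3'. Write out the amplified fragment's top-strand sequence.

5'-GCCGTCGCACATGGTTCGCCAGATAGCGCGGACTCTAACCAACGCCGGGCAC-3'

Forward primer GCCGTCGCACA is found on the top strand at positions 32–42.
The reverse primer's reverse complement is ACGCCGGGCAC, which matches the template at positions 73–83.
The product is the template from position 32 through 83 (52 bp).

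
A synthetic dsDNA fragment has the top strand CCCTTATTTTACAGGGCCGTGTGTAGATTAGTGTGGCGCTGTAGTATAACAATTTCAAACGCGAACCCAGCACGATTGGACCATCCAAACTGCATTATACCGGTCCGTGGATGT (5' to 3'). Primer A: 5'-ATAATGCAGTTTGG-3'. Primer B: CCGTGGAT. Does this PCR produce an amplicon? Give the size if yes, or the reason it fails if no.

No product — the primers' 3' ends point away from each other.

Primer A (ATAATGCAGTTTGG) has reverse complement CCAAACTGCATTAT, which matches the top strand at positions 85–98; primer A anneals to the top strand there with its 3' end pointing upstream toward position 85.
Primer B (CCGTGGAT) matches the top strand directly at positions 105–112; it anneals to the bottom strand with its 3' end pointing downstream toward position 112.
The 3' ends diverge (primer A extends toward position 1, primer B toward position 114), so the primers never converge on a shared product.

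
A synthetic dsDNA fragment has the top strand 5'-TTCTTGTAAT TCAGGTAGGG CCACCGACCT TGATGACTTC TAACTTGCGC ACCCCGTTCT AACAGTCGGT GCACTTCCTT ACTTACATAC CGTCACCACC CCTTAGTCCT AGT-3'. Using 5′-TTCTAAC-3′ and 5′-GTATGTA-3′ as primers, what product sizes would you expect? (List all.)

53 bp, 34 bp

The forward primer TTCTAAC matches the top strand at positions 38–44, 57–63.
The reverse primer's reverse complement is TACATAC, matching at positions 84–90.
Each forward site pairs with the reverse site to give a product ending at position 90: sizes 53, 34 bp.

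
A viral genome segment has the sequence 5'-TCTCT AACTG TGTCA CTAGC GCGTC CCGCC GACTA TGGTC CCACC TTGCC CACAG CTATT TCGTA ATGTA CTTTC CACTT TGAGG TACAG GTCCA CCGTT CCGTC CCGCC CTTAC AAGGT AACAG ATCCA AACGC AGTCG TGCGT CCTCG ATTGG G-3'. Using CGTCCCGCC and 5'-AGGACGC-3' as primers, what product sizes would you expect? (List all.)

127 bp, 47 bp

The forward primer CGTCCCGCC matches the top strand at positions 22–30, 102–110.
The reverse primer's reverse complement is GCGTCCT, matching at positions 142–148.
Each forward site pairs with the reverse site to give a product ending at position 148: sizes 127, 47 bp.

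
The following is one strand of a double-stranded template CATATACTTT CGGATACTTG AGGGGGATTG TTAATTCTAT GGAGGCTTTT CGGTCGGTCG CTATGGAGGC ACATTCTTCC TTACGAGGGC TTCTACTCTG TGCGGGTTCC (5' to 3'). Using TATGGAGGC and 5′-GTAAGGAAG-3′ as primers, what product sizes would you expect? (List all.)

The forward primer TATGGAGGC matches the top strand at positions 38–46, 62–70.
The reverse primer's reverse complement is CTTCCTTAC, matching at positions 76–84.
Each forward site pairs with the reverse site to give a product ending at position 84: sizes 47, 23 bp.

47 bp, 23 bp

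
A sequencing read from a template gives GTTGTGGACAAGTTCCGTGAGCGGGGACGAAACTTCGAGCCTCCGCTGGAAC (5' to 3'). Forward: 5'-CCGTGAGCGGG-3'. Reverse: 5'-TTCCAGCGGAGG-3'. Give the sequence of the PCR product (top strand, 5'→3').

Scanning the template, CCGTGAGCGGG occurs at positions 15–25; this primer anneals to the bottom strand there with its 3' end pointing downstream.
The reverse primer's reverse complement is CCTCCGCTGGAA, which matches the template at positions 40–51.
The product is the template from position 15 through 51 (37 bp).

5'-CCGTGAGCGGGGACGAAACTTCGAGCCTCCGCTGGAA-3'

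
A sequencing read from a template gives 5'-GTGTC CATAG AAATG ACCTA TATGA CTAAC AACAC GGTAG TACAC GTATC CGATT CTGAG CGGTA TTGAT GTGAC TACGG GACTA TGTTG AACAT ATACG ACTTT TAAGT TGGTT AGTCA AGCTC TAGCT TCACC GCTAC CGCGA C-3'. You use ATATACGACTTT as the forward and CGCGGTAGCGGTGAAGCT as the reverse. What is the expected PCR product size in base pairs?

51 bp

Scanning the template, ATATACGACTTT occurs at positions 94–105; this primer anneals to the bottom strand there with its 3' end pointing downstream.
Taking the reverse complement of CGCGGTAGCGGTGAAGCT gives AGCTTCACCGCTACCGCG, found at positions 127–144 on the template; the primer anneals here to the top strand with its 3' end pointing upstream.
Amplicon spans positions 94–144: 51 bp.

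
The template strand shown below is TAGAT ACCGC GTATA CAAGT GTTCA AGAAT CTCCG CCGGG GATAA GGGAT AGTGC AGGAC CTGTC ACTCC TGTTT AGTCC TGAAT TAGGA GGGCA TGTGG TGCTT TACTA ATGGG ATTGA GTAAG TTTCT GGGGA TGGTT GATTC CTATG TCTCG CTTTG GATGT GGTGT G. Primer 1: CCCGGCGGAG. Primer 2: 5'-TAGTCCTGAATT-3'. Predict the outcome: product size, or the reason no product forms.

No product — the primers' 3' ends point away from each other.

Primer 1 (CCCGGCGGAG) has reverse complement CTCCGCCGGG, which matches the top strand at positions 31–40; primer 1 anneals to the top strand there with its 3' end pointing upstream toward position 31.
Primer 2 (TAGTCCTGAATT) matches the top strand directly at positions 75–86; it anneals to the bottom strand with its 3' end pointing downstream toward position 86.
The 3' ends diverge (primer 1 extends toward position 1, primer 2 toward position 171), so the primers never converge on a shared product.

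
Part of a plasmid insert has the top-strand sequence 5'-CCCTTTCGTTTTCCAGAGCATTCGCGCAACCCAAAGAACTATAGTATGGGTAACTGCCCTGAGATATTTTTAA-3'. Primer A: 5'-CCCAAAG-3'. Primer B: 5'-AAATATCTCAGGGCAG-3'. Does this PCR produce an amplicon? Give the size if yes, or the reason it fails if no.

Yes — a 40 bp product.

Primer A (CCCAAAG) matches the top strand at positions 30–36; it acts as a forward primer.
Primer B's reverse complement is CTGCCCTGAGATATTT, matching the top strand at positions 54–69; it acts as a reverse primer.
The 3' ends face each other across positions 30–69, giving a 40 bp product.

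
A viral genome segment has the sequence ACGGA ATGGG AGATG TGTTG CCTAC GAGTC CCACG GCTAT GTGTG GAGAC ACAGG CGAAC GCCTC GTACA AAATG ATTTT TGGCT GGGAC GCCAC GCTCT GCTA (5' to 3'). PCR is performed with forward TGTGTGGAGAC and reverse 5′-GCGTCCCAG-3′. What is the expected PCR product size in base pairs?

Scanning the template, TGTGTGGAGAC occurs at positions 40–50; this primer anneals to the bottom strand there with its 3' end pointing downstream.
Taking the reverse complement of GCGTCCCAG gives CTGGGACGC, found at positions 84–92 on the template; the primer anneals here to the top strand with its 3' end pointing upstream.
Product length = (reverse-primer end) − (forward-primer start) + 1 = 92 − 40 + 1 = 53 bp.

53 bp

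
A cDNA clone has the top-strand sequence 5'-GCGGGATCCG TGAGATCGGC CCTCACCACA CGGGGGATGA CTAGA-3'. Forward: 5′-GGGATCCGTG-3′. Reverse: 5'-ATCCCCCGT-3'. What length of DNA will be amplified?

Forward primer GGGATCCGTG is found on the top strand at positions 3–12.
Taking the reverse complement of ATCCCCCGT gives ACGGGGGAT, found at positions 30–38 on the template; the primer anneals here to the top strand with its 3' end pointing upstream.
Amplicon spans positions 3–38: 36 bp.

36 bp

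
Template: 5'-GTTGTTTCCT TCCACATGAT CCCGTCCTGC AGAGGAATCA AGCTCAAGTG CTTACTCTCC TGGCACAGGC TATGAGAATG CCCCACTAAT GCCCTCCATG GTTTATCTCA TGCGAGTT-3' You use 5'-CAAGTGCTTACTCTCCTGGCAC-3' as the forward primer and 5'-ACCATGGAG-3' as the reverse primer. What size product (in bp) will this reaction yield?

The forward primer matches the template at positions 45–66.
The reverse primer's reverse complement is CTCCATGGT, which matches the template at positions 94–102.
Amplicon spans positions 45–102: 58 bp.

58 bp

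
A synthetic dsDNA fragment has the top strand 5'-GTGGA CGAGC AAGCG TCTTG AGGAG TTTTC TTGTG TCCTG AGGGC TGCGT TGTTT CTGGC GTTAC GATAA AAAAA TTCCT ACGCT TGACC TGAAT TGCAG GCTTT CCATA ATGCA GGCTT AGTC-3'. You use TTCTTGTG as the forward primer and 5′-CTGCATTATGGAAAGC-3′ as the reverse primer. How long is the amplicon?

89 bp

Scanning the template, TTCTTGTG occurs at positions 28–35; this primer anneals to the bottom strand there with its 3' end pointing downstream.
Reverse complement of the reverse primer: GCTTTCCATAATGCAG. This occurs on the top strand at positions 101–116.
Product length = (reverse-primer end) − (forward-primer start) + 1 = 116 − 28 + 1 = 89 bp.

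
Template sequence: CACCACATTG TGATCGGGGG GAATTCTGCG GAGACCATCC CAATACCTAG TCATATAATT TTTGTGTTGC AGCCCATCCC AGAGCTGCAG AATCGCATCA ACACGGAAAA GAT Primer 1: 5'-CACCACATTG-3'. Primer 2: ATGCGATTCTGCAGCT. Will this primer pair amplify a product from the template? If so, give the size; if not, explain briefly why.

Yes — a 98 bp product.

Primer 1 (CACCACATTG) matches the top strand at positions 1–10; it acts as a forward primer.
Primer 2's reverse complement is AGCTGCAGAATCGCAT, matching the top strand at positions 83–98; it acts as a reverse primer.
The 3' ends face each other across positions 1–98, giving a 98 bp product.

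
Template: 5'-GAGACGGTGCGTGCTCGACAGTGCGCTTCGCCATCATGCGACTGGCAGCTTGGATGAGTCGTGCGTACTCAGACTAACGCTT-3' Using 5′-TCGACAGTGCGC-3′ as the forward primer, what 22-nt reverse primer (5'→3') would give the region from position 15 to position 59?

5'-ACTCATCCAAGCTGCCAGTCGC-3'

The product's 3' end on the top strand is position 59.
The reverse primer anneals to the top strand over positions 38–59, i.e. to GCGACTGGCAGCTTGGATGAGT.
Its sequence written 5'→3' is the reverse complement: ACTCATCCAAGCTGCCAGTCGC.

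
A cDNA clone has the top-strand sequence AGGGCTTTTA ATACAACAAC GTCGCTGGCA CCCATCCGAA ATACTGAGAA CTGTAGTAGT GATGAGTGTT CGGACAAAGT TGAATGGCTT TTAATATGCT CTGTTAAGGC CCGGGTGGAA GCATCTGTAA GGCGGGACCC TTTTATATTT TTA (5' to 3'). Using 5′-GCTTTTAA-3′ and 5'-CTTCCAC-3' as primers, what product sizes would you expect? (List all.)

The forward primer GCTTTTAA matches the top strand at positions 4–11, 87–94.
The reverse primer's reverse complement is GTGGAAG, matching at positions 115–121.
Each forward site pairs with the reverse site to give a product ending at position 121: sizes 118, 35 bp.

118 bp, 35 bp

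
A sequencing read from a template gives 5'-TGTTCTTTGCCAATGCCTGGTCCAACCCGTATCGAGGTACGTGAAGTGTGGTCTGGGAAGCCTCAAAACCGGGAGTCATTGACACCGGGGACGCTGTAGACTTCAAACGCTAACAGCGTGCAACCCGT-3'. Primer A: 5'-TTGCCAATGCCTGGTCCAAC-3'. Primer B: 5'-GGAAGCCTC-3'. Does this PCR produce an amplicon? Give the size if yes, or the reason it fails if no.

No product — both primers anneal to the same strand and extend in the same direction.

Primer A (TTGCCAATGCCTGGTCCAAC) matches the top strand at positions 7–26 (3' end points downstream).
Primer B (GGAAGCCTC) also matches the top strand directly, at positions 56–64 — its reverse complement GAGGCTTCC is not present.
Both primers anneal to the bottom strand with 3' ends pointing the same way, so neither can prime synthesis back toward the other.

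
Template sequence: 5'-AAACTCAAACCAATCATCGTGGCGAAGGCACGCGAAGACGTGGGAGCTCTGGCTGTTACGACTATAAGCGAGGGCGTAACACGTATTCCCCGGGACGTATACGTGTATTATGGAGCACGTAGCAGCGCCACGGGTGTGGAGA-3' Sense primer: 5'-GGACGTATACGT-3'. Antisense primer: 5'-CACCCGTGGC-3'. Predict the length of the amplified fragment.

The forward primer matches the template at positions 93–104.
The reverse primer's reverse complement is GCCACGGGTG, which matches the template at positions 127–136.
Product length = (reverse-primer end) − (forward-primer start) + 1 = 136 − 93 + 1 = 44 bp.

44 bp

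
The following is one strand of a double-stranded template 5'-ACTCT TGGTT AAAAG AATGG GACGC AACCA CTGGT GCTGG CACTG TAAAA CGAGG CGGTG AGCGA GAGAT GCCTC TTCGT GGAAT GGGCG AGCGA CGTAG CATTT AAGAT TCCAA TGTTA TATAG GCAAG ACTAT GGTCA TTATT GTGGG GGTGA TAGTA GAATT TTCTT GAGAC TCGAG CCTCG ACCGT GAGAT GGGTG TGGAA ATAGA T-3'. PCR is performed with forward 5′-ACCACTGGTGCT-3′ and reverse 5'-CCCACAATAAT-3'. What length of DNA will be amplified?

Scanning the template, ACCACTGGTGCT occurs at positions 27–38; this primer anneals to the bottom strand there with its 3' end pointing downstream.
Reverse complement of the reverse primer: ATTATTGTGGG. This occurs on the top strand at positions 140–150.
The product runs from position 27 to position 150, so its length is 150 − 27 + 1 = 124 bp.

124 bp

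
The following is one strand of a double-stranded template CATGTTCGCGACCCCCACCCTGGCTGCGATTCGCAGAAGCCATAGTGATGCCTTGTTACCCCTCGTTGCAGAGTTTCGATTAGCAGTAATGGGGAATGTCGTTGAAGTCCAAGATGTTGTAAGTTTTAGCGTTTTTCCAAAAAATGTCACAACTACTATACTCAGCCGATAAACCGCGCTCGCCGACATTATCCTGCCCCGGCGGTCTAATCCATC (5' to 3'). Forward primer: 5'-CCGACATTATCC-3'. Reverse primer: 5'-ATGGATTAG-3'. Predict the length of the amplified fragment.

33 bp

The forward primer matches the template at positions 183–194.
Taking the reverse complement of ATGGATTAG gives CTAATCCAT, found at positions 207–215 on the template; the primer anneals here to the top strand with its 3' end pointing upstream.
The product runs from position 183 to position 215, so its length is 215 − 183 + 1 = 33 bp.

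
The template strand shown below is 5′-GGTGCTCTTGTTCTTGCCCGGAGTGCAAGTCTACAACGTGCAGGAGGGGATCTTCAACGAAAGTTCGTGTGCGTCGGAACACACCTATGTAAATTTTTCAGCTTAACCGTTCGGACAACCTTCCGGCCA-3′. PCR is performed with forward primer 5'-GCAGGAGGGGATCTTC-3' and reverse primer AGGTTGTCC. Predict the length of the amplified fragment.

82 bp

Forward primer GCAGGAGGGGATCTTC is found on the top strand at positions 40–55.
The reverse primer's reverse complement is GGACAACCT, which matches the template at positions 113–121.
The product runs from position 40 to position 121, so its length is 121 − 40 + 1 = 82 bp.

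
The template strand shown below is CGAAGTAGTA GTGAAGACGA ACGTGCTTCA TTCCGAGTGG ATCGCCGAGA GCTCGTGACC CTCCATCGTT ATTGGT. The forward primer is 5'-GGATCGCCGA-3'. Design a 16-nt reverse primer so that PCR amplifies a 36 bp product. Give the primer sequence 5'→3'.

5'-CAATAACGATGGAGGG-3'

The forward primer binds at positions 39–48, so a 36 bp product ends at position 39 + 36 − 1 = 74.
The reverse primer anneals to the top strand over positions 59–74, i.e. to CCCTCCATCGTTATTG.
Its sequence written 5'→3' is the reverse complement: CAATAACGATGGAGGG.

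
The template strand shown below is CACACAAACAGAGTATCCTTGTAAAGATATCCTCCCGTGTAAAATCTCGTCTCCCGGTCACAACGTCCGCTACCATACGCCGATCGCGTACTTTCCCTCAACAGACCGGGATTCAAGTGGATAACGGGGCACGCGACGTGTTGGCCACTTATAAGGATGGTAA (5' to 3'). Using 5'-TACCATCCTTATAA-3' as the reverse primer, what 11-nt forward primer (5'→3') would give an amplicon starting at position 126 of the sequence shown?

The reverse primer's reverse complement TTATAAGGATGGTA matches the template at positions 149–162; the product starts at position 126.
The forward primer is identical to the top strand over positions 126–136: GGGGCACGCGA.

5'-GGGGCACGCGA-3'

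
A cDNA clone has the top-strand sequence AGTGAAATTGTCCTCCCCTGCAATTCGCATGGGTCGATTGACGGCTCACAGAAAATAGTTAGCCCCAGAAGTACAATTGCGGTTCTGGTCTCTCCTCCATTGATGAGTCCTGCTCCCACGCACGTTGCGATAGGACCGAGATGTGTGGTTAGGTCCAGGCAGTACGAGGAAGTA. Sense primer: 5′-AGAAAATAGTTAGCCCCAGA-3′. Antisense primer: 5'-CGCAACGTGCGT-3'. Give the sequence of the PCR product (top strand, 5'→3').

The forward primer matches the template at positions 50–69.
Taking the reverse complement of CGCAACGTGCGT gives ACGCACGTTGCG, found at positions 118–129 on the template; the primer anneals here to the top strand with its 3' end pointing upstream.
The product is the template from position 50 through 129 (80 bp).

5'-AGAAAATAGTTAGCCCCAGAAGTACAATTGCGGTTCTGGTCTCTCCTCCATTGATGAGTCCTGCTCCCACGCACGTTGCG-3'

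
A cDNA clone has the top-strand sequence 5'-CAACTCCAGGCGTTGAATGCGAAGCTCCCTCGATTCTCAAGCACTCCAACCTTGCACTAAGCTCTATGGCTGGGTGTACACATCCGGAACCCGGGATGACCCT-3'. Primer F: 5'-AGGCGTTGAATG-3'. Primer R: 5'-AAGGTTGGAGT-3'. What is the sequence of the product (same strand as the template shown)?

5'-AGGCGTTGAATGCGAAGCTCCCTCGATTCTCAAGCACTCCAACCTT-3'

Scanning the template, AGGCGTTGAATG occurs at positions 8–19; this primer anneals to the bottom strand there with its 3' end pointing downstream.
The reverse primer's reverse complement is ACTCCAACCTT, which matches the template at positions 43–53.
The product is the template from position 8 through 53 (46 bp).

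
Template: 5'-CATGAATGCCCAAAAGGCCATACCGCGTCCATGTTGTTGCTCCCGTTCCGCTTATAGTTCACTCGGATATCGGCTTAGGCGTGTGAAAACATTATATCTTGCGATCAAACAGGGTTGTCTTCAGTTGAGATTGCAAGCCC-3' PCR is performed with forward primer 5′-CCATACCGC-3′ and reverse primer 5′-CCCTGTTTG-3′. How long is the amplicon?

97 bp

Scanning the template, CCATACCGC occurs at positions 18–26; this primer anneals to the bottom strand there with its 3' end pointing downstream.
The reverse primer's reverse complement is CAAACAGGG, which matches the template at positions 106–114.
The product runs from position 18 to position 114, so its length is 114 − 18 + 1 = 97 bp.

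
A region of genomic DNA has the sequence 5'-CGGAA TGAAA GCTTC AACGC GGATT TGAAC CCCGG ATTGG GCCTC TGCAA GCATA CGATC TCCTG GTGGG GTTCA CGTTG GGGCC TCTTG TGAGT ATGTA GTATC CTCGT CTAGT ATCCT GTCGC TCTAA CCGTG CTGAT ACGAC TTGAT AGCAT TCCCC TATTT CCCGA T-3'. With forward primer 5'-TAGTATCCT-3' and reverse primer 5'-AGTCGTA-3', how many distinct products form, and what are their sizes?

Two products: 48 bp, 35 bp

The forward primer TAGTATCCT matches the top strand at positions 99–107, 112–120.
The reverse primer's reverse complement is TACGACT, matching at positions 140–146.
Each forward site pairs with the reverse site to give a product ending at position 146: sizes 48, 35 bp.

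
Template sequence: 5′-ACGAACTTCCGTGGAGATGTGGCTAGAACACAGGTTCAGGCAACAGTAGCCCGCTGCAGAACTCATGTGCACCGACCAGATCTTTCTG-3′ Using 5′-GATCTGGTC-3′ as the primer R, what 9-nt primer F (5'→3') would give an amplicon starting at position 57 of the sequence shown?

The reverse primer's reverse complement GACCAGATC matches the template at positions 74–82; the product starts at position 57.
The forward primer is identical to the top strand over positions 57–65: CAGAACTCA.

5'-CAGAACTCA-3'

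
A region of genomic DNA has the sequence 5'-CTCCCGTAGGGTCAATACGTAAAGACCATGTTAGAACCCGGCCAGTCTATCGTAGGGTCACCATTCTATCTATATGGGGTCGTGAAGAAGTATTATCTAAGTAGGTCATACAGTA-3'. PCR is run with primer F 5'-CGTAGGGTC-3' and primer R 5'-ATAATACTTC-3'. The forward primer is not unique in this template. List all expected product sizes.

The forward primer CGTAGGGTC matches the top strand at positions 5–13, 51–59.
The reverse primer's reverse complement is GAAGTATTAT, matching at positions 87–96.
Each forward site pairs with the reverse site to give a product ending at position 96: sizes 92, 46 bp.

92 bp, 46 bp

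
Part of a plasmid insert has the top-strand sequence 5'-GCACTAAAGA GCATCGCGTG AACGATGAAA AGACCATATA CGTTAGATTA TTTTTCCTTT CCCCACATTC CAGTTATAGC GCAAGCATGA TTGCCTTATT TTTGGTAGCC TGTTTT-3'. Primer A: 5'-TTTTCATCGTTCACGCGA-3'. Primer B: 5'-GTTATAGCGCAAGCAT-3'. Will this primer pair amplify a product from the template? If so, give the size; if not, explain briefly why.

Primer A (TTTTCATCGTTCACGCGA) has reverse complement TCGCGTGAACGATGAAAA, which matches the top strand at positions 14–31; primer A anneals to the top strand there with its 3' end pointing upstream toward position 14.
Primer B (GTTATAGCGCAAGCAT) matches the top strand directly at positions 73–88; it anneals to the bottom strand with its 3' end pointing downstream toward position 88.
The 3' ends diverge (primer A extends toward position 1, primer B toward position 116), so the primers never converge on a shared product.

No product — the primers' 3' ends point away from each other.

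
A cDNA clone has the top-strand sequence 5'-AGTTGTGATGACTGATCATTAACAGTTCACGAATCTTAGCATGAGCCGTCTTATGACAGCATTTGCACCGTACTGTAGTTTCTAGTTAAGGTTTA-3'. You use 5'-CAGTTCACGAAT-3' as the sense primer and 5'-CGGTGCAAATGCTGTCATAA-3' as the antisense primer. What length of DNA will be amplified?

Scanning the template, CAGTTCACGAAT occurs at positions 23–34; this primer anneals to the bottom strand there with its 3' end pointing downstream.
Reverse complement of the reverse primer: TTATGACAGCATTTGCACCG. This occurs on the top strand at positions 51–70.
Amplicon spans positions 23–70: 48 bp.

48 bp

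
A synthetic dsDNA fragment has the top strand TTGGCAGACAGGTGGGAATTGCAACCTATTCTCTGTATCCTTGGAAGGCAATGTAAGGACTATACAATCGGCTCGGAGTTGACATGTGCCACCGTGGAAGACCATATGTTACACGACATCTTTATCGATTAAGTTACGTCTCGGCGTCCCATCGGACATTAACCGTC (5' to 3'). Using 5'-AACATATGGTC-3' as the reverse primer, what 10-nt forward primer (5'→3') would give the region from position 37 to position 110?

5'-ATCCTTGGAA-3'

The reverse primer's reverse complement GACCATATGTT matches the template at positions 100–110; the product starts at position 37.
The forward primer is identical to the top strand over positions 37–46: ATCCTTGGAA.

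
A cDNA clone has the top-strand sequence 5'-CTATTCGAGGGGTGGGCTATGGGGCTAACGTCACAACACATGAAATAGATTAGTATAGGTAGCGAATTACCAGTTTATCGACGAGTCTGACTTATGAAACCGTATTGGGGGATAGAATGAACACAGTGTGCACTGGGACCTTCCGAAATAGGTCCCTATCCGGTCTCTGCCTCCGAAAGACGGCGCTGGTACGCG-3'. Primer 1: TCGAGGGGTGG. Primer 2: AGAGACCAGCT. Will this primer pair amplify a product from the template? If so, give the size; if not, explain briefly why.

Primer 2 (AGAGACCAGCT) does not match the top strand, and its reverse complement AGCTGGTCTCT does not match either.
With no annealing site for primer 2, no amplification occurs.

No product — primer 2 has no binding site in the template.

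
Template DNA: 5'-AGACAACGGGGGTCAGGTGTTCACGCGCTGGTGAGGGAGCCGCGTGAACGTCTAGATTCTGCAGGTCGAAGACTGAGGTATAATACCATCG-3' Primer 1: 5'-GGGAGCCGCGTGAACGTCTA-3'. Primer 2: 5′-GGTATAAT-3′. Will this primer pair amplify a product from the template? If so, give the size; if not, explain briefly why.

Primer 1 (GGGAGCCGCGTGAACGTCTA) matches the top strand at positions 35–54 (3' end points downstream).
Primer 2 (GGTATAAT) also matches the top strand directly, at positions 77–84 — its reverse complement ATTATACC is not present.
Both primers anneal to the bottom strand with 3' ends pointing the same way, so neither can prime synthesis back toward the other.

No product — both primers anneal to the same strand and extend in the same direction.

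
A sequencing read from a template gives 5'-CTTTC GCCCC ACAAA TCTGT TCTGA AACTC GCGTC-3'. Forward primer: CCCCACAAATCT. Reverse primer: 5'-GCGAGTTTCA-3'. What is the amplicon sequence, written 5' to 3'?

Scanning the template, CCCCACAAATCT occurs at positions 7–18; this primer anneals to the bottom strand there with its 3' end pointing downstream.
Reverse complement of the reverse primer: TGAAACTCGC. This occurs on the top strand at positions 23–32.
The product is the template from position 7 through 32 (26 bp).

5'-CCCCACAAATCTGTTCTGAAACTCGC-3'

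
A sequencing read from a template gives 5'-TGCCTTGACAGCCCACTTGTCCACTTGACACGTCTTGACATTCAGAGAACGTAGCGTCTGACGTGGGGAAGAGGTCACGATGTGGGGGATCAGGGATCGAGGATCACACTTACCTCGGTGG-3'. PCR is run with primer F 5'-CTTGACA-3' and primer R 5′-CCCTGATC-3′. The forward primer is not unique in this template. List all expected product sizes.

The forward primer CTTGACA matches the top strand at positions 4–10, 24–30, 34–40.
The reverse primer's reverse complement is GATCAGGG, matching at positions 88–95.
Each forward site pairs with the reverse site to give a product ending at position 95: sizes 92, 72, 62 bp.

92 bp, 72 bp, 62 bp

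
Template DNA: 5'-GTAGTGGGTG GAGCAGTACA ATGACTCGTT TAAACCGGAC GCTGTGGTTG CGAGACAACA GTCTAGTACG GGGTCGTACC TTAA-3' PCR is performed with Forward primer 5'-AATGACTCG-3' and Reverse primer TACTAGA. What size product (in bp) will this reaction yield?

The forward primer matches the template at positions 20–28.
Reverse complement of the reverse primer: TCTAGTA. This occurs on the top strand at positions 62–68.
The product runs from position 20 to position 68, so its length is 68 − 20 + 1 = 49 bp.

49 bp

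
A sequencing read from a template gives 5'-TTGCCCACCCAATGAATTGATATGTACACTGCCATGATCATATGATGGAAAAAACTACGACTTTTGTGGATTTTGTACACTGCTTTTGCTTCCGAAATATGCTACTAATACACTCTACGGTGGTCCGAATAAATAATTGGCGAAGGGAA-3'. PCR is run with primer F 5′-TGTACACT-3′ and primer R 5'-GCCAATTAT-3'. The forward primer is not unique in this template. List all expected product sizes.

119 bp, 68 bp

The forward primer TGTACACT matches the top strand at positions 23–30, 74–81.
The reverse primer's reverse complement is ATAATTGGC, matching at positions 133–141.
Each forward site pairs with the reverse site to give a product ending at position 141: sizes 119, 68 bp.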